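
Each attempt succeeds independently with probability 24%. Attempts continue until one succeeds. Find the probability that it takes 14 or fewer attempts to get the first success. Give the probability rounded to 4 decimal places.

0.9786

Y = number of attempts to the first success; geometric, p = 0.24.
P(Y ≤ 14) = 1 − (1−p)^14 = 1 − 0.021448 = 0.978552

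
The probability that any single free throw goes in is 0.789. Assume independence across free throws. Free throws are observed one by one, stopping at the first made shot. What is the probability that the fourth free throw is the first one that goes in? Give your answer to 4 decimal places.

Geometric (trials to first success), p = 0.789.
P(Y = 4) = (1−p)^3 · p = 0.0093939 · 0.789 = 0.007412

0.0074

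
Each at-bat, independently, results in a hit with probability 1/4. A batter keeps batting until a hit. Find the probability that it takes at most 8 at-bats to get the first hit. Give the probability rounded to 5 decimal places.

0.89989

Y = number of at-bats to the first success; geometric, p = 0.25.
P(Y ≤ 8) = 1 − (1−p)^8 = 1 − 0.1001129 = 0.8998871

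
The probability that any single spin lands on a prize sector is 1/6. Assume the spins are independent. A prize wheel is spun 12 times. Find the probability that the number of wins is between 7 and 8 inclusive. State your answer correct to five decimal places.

0.00128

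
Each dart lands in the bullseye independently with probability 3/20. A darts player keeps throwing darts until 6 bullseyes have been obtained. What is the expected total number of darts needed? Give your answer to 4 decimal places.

40.0000

Y = total darts until the sixth success; negative binomial with r=6, p=0.15.
E[Y] = r / p = 6 / 0.15 = 40.000000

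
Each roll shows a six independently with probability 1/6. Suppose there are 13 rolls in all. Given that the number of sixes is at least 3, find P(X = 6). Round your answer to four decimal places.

X ~ Binomial(13, 0.166667). Want P(X=6 | X≥3) = P(X=6) / P(X≥3).
P(X=6) = C(13,6)·0.166667^6·0.833333^7 = 0.010265
P(X≥3) = 1 − 0.093464 − 0.243006 − 0.291607 = 0.371923
Ratio = 0.010265 / 0.371923 = 0.027599

0.0276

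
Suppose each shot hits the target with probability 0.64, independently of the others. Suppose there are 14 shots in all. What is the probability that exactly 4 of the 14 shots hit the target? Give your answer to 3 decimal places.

X ~ Binomial(n=14, p=0.64).
P(X=4) = C(14,4) · p^4 · (1−p)^10
= 1001 · 0.16777 · 3.6562e-05 = 0.00614

0.006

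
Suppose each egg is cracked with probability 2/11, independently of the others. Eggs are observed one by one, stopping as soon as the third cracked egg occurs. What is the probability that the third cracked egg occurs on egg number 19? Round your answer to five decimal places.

Y = trial on which the third success occurs; negative binomial, r=3, p=0.181818.
P(Y=19) = C(18,2) · p^3 · (1−p)^16
= 153 · 0.0060105 · 0.040327 = 0.0370852

0.03709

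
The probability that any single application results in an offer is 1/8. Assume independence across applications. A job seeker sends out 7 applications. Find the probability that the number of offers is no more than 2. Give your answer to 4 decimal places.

0.9537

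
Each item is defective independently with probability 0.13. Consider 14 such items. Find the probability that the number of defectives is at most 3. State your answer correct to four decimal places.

X ~ Binomial(14, 0.13); P(X ≤ 3) = Σ C(14,k) p^k (1−p)^(14−k) over k:
  k=0: C(14,0)·0.13^0·0.87^14 = 0.142321
  k=1: C(14,1)·0.13^1·0.87^13 = 0.297729
  k=2: C(14,2)·0.13^2·0.87^12 = 0.289174
  k=3: C(14,3)·0.13^3·0.87^11 = 0.172840
Total = 0.902064

0.9021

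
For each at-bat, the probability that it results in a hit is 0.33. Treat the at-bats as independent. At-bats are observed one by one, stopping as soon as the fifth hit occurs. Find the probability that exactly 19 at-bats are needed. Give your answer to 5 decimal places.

0.04399

Y = trial on which the fifth success occurs; negative binomial, r=5, p=0.33.
P(Y=19) = C(18,4) · p^5 · (1−p)^14
= 3060 · 0.0039135 · 0.0036732 = 0.0439884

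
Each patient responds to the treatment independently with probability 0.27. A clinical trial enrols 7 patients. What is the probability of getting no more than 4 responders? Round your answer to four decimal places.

0.9819

X ~ Binomial(7, 0.27); P(X ≤ 4) = Σ C(7,k) p^k (1−p)^(7−k) over k:
  k=0: C(7,0)·0.27^0·0.73^7 = 0.110474
  k=1: C(7,1)·0.27^1·0.73^6 = 0.286022
  k=2: C(7,2)·0.27^2·0.73^5 = 0.317367
  k=3: C(7,3)·0.27^3·0.73^4 = 0.195637
  k=4: C(7,4)·0.27^4·0.73^3 = 0.072359
Total = 0.981858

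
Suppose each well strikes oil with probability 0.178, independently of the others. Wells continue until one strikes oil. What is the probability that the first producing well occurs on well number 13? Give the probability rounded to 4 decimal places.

0.0169

Geometric (trials to first success), p = 0.178.
P(Y = 13) = (1−p)^12 · p = 0.095162 · 0.178 = 0.016939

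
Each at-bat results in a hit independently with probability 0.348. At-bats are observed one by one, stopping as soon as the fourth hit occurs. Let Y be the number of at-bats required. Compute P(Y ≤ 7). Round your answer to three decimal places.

Finishing within 7 at-bats ⇔ at least 4 successes in the first 7. With X ~ Binomial(7, 0.348), P(Y ≤ 7) = 1 − P(X ≤ 3).
  k=0: C(7,0)·0.348^0·0.652^7 = 0.05009
  k=1: C(7,1)·0.348^1·0.652^6 = 0.18714
  k=2: C(7,2)·0.348^2·0.652^5 = 0.29965
  k=3: C(7,3)·0.348^3·0.652^4 = 0.26656
1 − 0.80344 = 0.19656

0.197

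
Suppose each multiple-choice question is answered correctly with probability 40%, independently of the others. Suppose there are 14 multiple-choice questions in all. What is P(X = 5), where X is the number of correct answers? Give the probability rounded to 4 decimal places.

0.2066

X ~ Binomial(n=14, p=0.40).
P(X=5) = C(14,5) · p^5 · (1−p)^9
= 2002 · 0.01024 · 0.010078 = 0.206598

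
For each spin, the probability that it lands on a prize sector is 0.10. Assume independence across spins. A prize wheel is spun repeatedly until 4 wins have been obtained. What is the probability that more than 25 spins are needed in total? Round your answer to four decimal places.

0.7636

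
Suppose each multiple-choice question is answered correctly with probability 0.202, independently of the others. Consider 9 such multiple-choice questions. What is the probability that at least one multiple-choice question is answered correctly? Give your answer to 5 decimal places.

P(at least one) = 1 − P(none) = 1 − (1 − 0.202)^9
= 1 − 0.1312279 = 0.8687721

0.86877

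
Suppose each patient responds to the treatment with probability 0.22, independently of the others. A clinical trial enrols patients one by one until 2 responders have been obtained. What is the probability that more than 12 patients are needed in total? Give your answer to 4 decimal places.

0.2224

Needing more than 12 patients ⇔ fewer than 2 successes in the first 12. With X ~ Binomial(12, 0.22), P(Y > 12) = P(X ≤ 1).
  k=0: C(12,0)·0.22^0·0.78^12 = 0.050715
  k=1: C(12,1)·0.22^1·0.78^11 = 0.171650
P(X ≤ 1) = 0.222365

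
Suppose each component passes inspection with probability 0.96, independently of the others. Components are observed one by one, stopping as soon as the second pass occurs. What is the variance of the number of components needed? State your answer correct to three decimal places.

0.087

Y = total components until the second success; negative binomial with r=2, p=0.96.
Var(Y) = r(1−p)/p² = 2·0.04 / 0.96² = 0.08681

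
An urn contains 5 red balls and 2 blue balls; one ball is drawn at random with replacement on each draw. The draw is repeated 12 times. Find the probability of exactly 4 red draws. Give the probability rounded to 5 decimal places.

X ~ Binomial(n=12, p=0.714286).
P(X=4) = C(12,4) · p^4 · (1−p)^8
= 495 · 0.26031 · 4.4407e-05 = 0.0057220

0.00572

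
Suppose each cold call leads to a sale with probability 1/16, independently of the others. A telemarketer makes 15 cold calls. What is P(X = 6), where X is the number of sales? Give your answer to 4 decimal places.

0.0002

X ~ Binomial(n=15, p=0.0625).
P(X=6) = C(15,6) · p^6 · (1−p)^9
= 5005 · 5.9605e-08 · 0.55942 = 0.000167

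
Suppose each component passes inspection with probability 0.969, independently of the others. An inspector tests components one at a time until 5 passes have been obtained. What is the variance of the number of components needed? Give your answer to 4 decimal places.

Y = total components until the fifth success; negative binomial with r=5, p=0.969.
Var(Y) = r(1−p)/p² = 5·0.031 / 0.969² = 0.165076

0.1651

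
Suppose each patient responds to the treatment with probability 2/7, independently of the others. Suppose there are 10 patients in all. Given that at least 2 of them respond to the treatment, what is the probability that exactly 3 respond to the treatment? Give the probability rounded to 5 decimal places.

X ~ Binomial(10, 0.285714). Want P(X=3 | X≥2) = P(X=3) / P(X≥2).
P(X=3) = C(10,3)·0.285714^3·0.714286^7 = 0.2655100
P(X≥2) = 1 − 0.0345716 − 0.1382865 = 0.8271419
Ratio = 0.2655100 / 0.8271419 = 0.3209969

0.32100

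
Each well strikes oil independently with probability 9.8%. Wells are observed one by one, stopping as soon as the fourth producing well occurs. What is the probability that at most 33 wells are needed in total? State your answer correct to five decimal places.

0.40761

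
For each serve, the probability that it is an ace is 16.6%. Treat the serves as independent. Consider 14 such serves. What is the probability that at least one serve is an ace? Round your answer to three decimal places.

0.921

P(at least one) = 1 − P(none) = 1 − (1 − 0.166)^14
= 1 − 0.07876 = 0.92124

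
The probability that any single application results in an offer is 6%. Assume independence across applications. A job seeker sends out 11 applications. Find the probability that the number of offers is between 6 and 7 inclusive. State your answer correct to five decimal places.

X ~ Binomial(11, 0.06); P(6 ≤ X ≤ 7) = Σ C(11,k) p^k (1−p)^(11−k) over k:
  k=6: C(11,6)·0.06^6·0.94^5 = 0.0000158
  k=7: C(11,7)·0.06^7·0.94^4 = 0.0000007
Total = 0.0000165

0.00002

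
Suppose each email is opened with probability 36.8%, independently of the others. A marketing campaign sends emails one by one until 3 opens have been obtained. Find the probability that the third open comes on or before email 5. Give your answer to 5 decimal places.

Finishing within 5 emails ⇔ at least 3 successes in the first 5. With X ~ Binomial(5, 0.368), P(Y ≤ 5) = 1 − P(X ≤ 2).
  k=0: C(5,0)·0.368^0·0.632^5 = 0.1008290
  k=1: C(5,1)·0.368^1·0.632^4 = 0.2935527
  k=2: C(5,2)·0.368^2·0.632^3 = 0.3418589
1 − 0.7362406 = 0.2637594

0.26376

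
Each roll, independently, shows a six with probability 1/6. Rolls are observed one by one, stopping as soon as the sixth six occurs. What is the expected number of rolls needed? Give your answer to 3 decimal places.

Y = total rolls until the sixth success; negative binomial with r=6, p=0.166667.
E[Y] = r / p = 6 / 0.166667 = 36.00000

36.000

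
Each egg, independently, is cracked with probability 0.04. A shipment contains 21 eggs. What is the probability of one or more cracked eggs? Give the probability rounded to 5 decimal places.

P(at least one) = 1 − P(none) = 1 − (1 − 0.04)^21
= 1 − 0.4243223 = 0.5756777

0.57568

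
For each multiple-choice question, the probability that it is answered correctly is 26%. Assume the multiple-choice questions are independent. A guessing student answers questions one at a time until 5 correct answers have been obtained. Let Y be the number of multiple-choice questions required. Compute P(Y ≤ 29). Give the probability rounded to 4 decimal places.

0.9061

Finishing within 29 multiple-choice questions ⇔ at least 5 successes in the first 29. With X ~ Binomial(29, 0.26), P(Y ≤ 29) = 1 − P(X ≤ 4).
  k=0: C(29,0)·0.26^0·0.74^29 = 0.000161
  k=1: C(29,1)·0.26^1·0.74^28 = 0.001644
  k=2: C(29,2)·0.26^2·0.74^27 = 0.008086
  k=3: C(29,3)·0.26^3·0.74^26 = 0.025569
  k=4: C(29,4)·0.26^4·0.74^25 = 0.058394
1 − 0.093854 = 0.906146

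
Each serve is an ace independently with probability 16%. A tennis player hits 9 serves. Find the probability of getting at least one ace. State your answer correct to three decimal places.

0.792

P(at least one) = 1 − P(none) = 1 − (1 − 0.16)^9
= 1 − 0.20822 = 0.79178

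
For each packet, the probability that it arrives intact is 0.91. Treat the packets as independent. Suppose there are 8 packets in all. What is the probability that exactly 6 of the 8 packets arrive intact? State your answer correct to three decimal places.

0.129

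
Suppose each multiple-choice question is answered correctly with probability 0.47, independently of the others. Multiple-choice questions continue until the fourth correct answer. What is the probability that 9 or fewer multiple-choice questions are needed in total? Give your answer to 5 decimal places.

Finishing within 9 multiple-choice questions ⇔ at least 4 successes in the first 9. With X ~ Binomial(9, 0.47), P(Y ≤ 9) = 1 − P(X ≤ 3).
  k=0: C(9,0)·0.47^0·0.53^9 = 0.0032998
  k=1: C(9,1)·0.47^1·0.53^8 = 0.0263358
  k=2: C(9,2)·0.47^2·0.53^7 = 0.0934177
  k=3: C(9,3)·0.47^3·0.53^6 = 0.1932983
1 − 0.3163517 = 0.6836483

0.68365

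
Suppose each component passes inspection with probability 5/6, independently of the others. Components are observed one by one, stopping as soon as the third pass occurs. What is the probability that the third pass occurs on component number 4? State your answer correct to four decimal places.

Y = trial on which the third success occurs; negative binomial, r=3, p=0.833333.
P(Y=4) = C(3,2) · p^3 · (1−p)^1
= 3 · 0.5787 · 0.16667 = 0.289352

0.2894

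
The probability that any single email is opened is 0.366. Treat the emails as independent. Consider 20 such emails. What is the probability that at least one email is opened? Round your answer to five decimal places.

0.99989

P(at least one) = 1 − P(none) = 1 − (1 − 0.366)^20
= 1 − 0.0001101 = 0.9998899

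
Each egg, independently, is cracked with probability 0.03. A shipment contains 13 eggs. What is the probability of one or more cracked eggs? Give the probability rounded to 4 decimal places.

P(at least one) = 1 − P(none) = 1 − (1 − 0.03)^13
= 1 − 0.673027 = 0.326973

0.3270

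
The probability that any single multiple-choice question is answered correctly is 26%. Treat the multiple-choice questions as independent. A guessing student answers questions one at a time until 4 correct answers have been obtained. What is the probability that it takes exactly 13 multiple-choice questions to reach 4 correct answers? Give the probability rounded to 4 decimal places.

Y = trial on which the fourth success occurs; negative binomial, r=4, p=0.26.
P(Y=13) = C(12,3) · p^4 · (1−p)^9
= 220 · 0.0045698 · 0.06654 = 0.066896

0.0669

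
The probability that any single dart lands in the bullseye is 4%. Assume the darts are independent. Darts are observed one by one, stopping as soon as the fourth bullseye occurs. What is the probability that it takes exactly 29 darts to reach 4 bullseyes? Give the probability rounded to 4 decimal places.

Y = trial on which the fourth success occurs; negative binomial, r=4, p=0.04.
P(Y=29) = C(28,3) · p^4 · (1−p)^25
= 3276 · 2.56e-06 · 0.3604 = 0.003022

0.0030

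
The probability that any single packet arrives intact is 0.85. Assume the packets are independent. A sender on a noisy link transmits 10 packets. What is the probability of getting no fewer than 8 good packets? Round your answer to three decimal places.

0.820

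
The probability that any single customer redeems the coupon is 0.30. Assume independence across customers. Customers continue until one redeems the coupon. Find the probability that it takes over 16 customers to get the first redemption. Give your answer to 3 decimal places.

0.003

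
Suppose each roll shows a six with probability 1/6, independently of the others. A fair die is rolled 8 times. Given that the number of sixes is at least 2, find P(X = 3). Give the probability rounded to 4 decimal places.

0.2636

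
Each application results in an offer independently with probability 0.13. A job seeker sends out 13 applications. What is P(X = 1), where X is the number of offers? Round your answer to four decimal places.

X ~ Binomial(n=13, p=0.13).
P(X=1) = C(13,1) · p^1 · (1−p)^12
= 13 · 0.13 · 0.18803 = 0.317774

0.3178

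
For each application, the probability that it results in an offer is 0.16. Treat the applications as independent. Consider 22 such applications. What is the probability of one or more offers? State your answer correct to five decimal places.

0.97842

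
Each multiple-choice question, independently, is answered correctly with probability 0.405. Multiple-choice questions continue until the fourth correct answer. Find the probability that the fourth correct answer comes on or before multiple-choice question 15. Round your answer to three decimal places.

Finishing within 15 multiple-choice questions ⇔ at least 4 successes in the first 15. With X ~ Binomial(15, 0.405), P(Y ≤ 15) = 1 − P(X ≤ 3).
  k=0: C(15,0)·0.405^0·0.595^15 = 0.00041
  k=1: C(15,1)·0.405^1·0.595^14 = 0.00423
  k=2: C(15,2)·0.405^2·0.595^13 = 0.02018
  k=3: C(15,3)·0.405^3·0.595^12 = 0.05951
1 − 0.08433 = 0.91567

0.916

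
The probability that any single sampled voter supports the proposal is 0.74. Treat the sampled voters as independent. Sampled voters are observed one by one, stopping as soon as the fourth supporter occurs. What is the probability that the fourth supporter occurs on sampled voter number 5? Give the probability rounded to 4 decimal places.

0.3119

Y = trial on which the fourth success occurs; negative binomial, r=4, p=0.74.
P(Y=5) = C(4,3) · p^4 · (1−p)^1
= 4 · 0.29987 · 0.26 = 0.311860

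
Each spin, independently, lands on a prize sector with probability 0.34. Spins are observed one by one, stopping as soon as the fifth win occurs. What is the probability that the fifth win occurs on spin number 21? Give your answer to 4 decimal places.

0.0285

Y = trial on which the fifth success occurs; negative binomial, r=5, p=0.34.
P(Y=21) = C(20,4) · p^5 · (1−p)^16
= 4845 · 0.0045435 · 0.0012963 = 0.028536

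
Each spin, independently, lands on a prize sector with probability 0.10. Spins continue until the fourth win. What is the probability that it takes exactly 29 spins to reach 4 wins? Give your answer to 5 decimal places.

Y = trial on which the fourth success occurs; negative binomial, r=4, p=0.10.
P(Y=29) = C(28,3) · p^4 · (1−p)^25
= 3276 · 0.0001 · 0.07179 = 0.0235183

0.02352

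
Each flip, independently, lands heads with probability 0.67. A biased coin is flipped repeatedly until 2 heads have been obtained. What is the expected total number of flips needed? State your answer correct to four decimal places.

2.9851

Y = total flips until the second success; negative binomial with r=2, p=0.67.
E[Y] = r / p = 2 / 0.67 = 2.985075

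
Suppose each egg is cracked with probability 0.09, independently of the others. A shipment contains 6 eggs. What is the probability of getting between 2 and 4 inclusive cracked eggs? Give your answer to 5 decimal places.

X ~ Binomial(6, 0.09); P(2 ≤ X ≤ 4) = Σ C(6,k) p^k (1−p)^(6−k) over k:
  k=2: C(6,2)·0.09^2·0.91^4 = 0.0833186
  k=3: C(6,3)·0.09^3·0.91^3 = 0.0109871
  k=4: C(6,4)·0.09^4·0.91^2 = 0.0008150
Total = 0.0951206

0.09512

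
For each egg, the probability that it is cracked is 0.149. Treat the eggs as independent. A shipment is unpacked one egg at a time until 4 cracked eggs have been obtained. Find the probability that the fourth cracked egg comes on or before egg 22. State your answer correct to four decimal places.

0.4195

Finishing within 22 eggs ⇔ at least 4 successes in the first 22. With X ~ Binomial(22, 0.149), P(Y ≤ 22) = 1 − P(X ≤ 3).
  k=0: C(22,0)·0.149^0·0.851^22 = 0.028738
  k=1: C(22,1)·0.149^1·0.851^21 = 0.110695
  k=2: C(22,2)·0.149^2·0.851^20 = 0.203505
  k=3: C(22,3)·0.149^3·0.851^19 = 0.237542
1 − 0.580481 = 0.419519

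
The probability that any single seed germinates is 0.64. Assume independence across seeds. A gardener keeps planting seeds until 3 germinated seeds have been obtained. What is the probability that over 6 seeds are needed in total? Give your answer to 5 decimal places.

0.12859

Needing more than 6 seeds ⇔ fewer than 3 successes in the first 6. With X ~ Binomial(6, 0.64), P(Y > 6) = P(X ≤ 2).
  k=0: C(6,0)·0.64^0·0.36^6 = 0.0021768
  k=1: C(6,1)·0.64^1·0.36^5 = 0.0232190
  k=2: C(6,2)·0.64^2·0.36^4 = 0.1031956
P(X ≤ 2) = 0.1285914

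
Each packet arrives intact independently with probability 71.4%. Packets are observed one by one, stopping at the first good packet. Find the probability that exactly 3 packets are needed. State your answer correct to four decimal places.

0.0584

Geometric (trials to first success), p = 0.714.
P(Y = 3) = (1−p)^2 · p = 0.081796 · 0.714 = 0.058402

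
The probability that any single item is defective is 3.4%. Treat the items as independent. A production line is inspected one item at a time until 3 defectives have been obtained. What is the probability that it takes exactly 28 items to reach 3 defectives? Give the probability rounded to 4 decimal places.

Y = trial on which the third success occurs; negative binomial, r=3, p=0.034.
P(Y=28) = C(27,2) · p^3 · (1−p)^25
= 351 · 3.9304e-05 · 0.42114 = 0.005810

0.0058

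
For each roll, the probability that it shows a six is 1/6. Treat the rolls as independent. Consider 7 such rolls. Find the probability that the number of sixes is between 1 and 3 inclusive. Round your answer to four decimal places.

0.7033

X ~ Binomial(7, 0.166667); P(1 ≤ X ≤ 3) = Σ C(7,k) p^k (1−p)^(7−k) over k:
  k=1: C(7,1)·0.166667^1·0.833333^6 = 0.390714
  k=2: C(7,2)·0.166667^2·0.833333^5 = 0.234429
  k=3: C(7,3)·0.166667^3·0.833333^4 = 0.078143
Total = 0.703286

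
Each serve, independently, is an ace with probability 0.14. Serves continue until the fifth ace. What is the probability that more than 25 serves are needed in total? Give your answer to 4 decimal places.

Needing more than 25 serves ⇔ fewer than 5 successes in the first 25. With X ~ Binomial(25, 0.14), P(Y > 25) = P(X ≤ 4).
  k=0: C(25,0)·0.14^0·0.86^25 = 0.023039
  k=1: C(25,1)·0.14^1·0.86^24 = 0.093763
  k=2: C(25,2)·0.14^2·0.86^23 = 0.183165
  k=3: C(25,3)·0.14^3·0.86^22 = 0.228601
  k=4: C(25,4)·0.14^4·0.86^21 = 0.204678
P(X ≤ 4) = 0.733245

0.7332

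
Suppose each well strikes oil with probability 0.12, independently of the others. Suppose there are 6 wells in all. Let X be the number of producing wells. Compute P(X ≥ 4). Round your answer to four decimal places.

0.0025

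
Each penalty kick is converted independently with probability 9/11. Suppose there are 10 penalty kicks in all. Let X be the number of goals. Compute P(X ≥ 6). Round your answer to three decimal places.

X ~ Binomial(10, 0.818182); P(X ≥ 6) = Σ C(10,k) p^k (1−p)^(10−k) over k:
  k=6: C(10,6)·0.818182^6·0.181818^4 = 0.06884
  k=7: C(10,7)·0.818182^7·0.181818^3 = 0.17703
  k=8: C(10,8)·0.818182^8·0.181818^2 = 0.29873
  k=9: C(10,9)·0.818182^9·0.181818^1 = 0.29873
  k=10: C(10,10)·0.818182^10·0.181818^0 = 0.13443
Total = 0.97777

0.978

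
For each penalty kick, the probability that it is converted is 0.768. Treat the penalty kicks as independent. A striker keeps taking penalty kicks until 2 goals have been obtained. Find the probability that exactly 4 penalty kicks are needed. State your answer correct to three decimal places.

Y = trial on which the second success occurs; negative binomial, r=2, p=0.768.
P(Y=4) = C(3,1) · p^2 · (1−p)^2
= 3 · 0.58982 · 0.053824 = 0.09524

0.095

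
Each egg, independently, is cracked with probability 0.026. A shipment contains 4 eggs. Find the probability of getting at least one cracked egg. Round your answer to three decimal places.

0.100

P(at least one) = 1 − P(none) = 1 − (1 − 0.026)^4
= 1 − 0.89999 = 0.10001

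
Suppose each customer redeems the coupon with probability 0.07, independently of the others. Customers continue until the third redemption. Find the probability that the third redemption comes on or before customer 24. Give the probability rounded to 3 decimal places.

0.234

Finishing within 24 customers ⇔ at least 3 successes in the first 24. With X ~ Binomial(24, 0.07), P(Y ≤ 24) = 1 − P(X ≤ 2).
  k=0: C(24,0)·0.07^0·0.93^24 = 0.17522
  k=1: C(24,1)·0.07^1·0.93^23 = 0.31653
  k=2: C(24,2)·0.07^2·0.93^22 = 0.27399
1 − 0.76574 = 0.23426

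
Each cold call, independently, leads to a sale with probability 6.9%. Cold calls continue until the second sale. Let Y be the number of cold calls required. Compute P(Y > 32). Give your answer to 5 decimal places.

0.34216

Needing more than 32 cold calls ⇔ fewer than 2 successes in the first 32. With X ~ Binomial(32, 0.069), P(Y > 32) = P(X ≤ 1).
  k=0: C(32,0)·0.069^0·0.931^32 = 0.1014822
  k=1: C(32,1)·0.069^1·0.931^31 = 0.2406795
P(X ≤ 1) = 0.3421617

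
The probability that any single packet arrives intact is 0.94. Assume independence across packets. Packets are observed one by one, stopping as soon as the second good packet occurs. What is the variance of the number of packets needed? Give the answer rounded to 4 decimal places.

Y = total packets until the second success; negative binomial with r=2, p=0.94.
Var(Y) = r(1−p)/p² = 2·0.06 / 0.94² = 0.135808

0.1358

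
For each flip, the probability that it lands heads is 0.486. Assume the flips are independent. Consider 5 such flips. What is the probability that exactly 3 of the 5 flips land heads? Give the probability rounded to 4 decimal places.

X ~ Binomial(n=5, p=0.486).
P(X=3) = C(5,3) · p^3 · (1−p)^2
= 10 · 0.11479 · 0.2642 = 0.303274

0.3033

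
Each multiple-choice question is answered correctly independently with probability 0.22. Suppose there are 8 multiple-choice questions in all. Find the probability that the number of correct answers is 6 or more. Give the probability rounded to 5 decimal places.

0.00209

X ~ Binomial(8, 0.22); P(X ≥ 6) = Σ C(8,k) p^k (1−p)^(8−k) over k:
  k=6: C(8,6)·0.22^6·0.78^2 = 0.0019314
  k=7: C(8,7)·0.22^7·0.78^1 = 0.0001556
  k=8: C(8,8)·0.22^8·0.78^0 = 0.0000055
Total = 0.0020926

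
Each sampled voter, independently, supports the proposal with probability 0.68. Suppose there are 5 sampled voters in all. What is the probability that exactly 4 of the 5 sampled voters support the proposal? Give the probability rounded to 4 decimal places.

0.3421

X ~ Binomial(n=5, p=0.68).
P(X=4) = C(5,4) · p^4 · (1−p)^1
= 5 · 0.21381 · 0.32 = 0.342102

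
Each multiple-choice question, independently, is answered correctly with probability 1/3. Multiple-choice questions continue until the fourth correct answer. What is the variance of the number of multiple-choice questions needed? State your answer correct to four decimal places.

Y = total multiple-choice questions until the fourth success; negative binomial with r=4, p=0.333333.
Var(Y) = r(1−p)/p² = 4·0.666667 / 0.333333² = 24.000000

24.0000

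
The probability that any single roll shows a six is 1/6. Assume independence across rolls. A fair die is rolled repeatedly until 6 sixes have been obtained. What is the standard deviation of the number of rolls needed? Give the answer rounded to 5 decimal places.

13.41641

Y = total rolls until the sixth success; negative binomial with r=6, p=0.166667.
SD(Y) = √[r(1−p)/p²] = √(180.0000000) = 13.4164079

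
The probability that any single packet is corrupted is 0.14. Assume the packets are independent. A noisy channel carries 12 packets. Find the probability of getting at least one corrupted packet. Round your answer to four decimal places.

P(at least one) = 1 − P(none) = 1 − (1 − 0.14)^12
= 1 − 0.163675 = 0.836325

0.8363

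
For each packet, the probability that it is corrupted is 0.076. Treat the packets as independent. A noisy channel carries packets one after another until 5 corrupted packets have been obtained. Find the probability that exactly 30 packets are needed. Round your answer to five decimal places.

0.00835

Y = trial on which the fifth success occurs; negative binomial, r=5, p=0.076.
P(Y=30) = C(29,4) · p^5 · (1−p)^25
= 23751 · 2.5355e-06 · 0.13861 = 0.0083474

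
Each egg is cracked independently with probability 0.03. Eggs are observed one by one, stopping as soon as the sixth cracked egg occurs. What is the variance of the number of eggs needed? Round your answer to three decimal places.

6466.667

Y = total eggs until the sixth success; negative binomial with r=6, p=0.03.
Var(Y) = r(1−p)/p² = 6·0.97 / 0.03² = 6466.66667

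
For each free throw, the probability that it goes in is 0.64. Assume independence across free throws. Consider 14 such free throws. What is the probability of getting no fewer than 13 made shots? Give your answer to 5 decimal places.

0.01717

X ~ Binomial(14, 0.64); P(X ≥ 13) = Σ C(14,k) p^k (1−p)^(14−k) over k:
  k=13: C(14,13)·0.64^13·0.36^1 = 0.0152325
  k=14: C(14,14)·0.64^14·0.36^0 = 0.0019343
Total = 0.0171667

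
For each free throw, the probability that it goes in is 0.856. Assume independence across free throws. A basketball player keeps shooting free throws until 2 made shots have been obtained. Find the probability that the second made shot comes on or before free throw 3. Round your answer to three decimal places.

0.944

Finishing within 3 free throws ⇔ at least 2 successes in the first 3. With X ~ Binomial(3, 0.856), P(Y ≤ 3) = 1 − P(X ≤ 1).
  k=0: C(3,0)·0.856^0·0.144^3 = 0.00299
  k=1: C(3,1)·0.856^1·0.144^2 = 0.05325
1 − 0.05624 = 0.94376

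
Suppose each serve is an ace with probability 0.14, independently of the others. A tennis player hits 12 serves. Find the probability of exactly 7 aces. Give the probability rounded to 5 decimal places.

0.00039

X ~ Binomial(n=12, p=0.14).
P(X=7) = C(12,7) · p^7 · (1−p)^5
= 792 · 1.0541e-06 · 0.47043 = 0.0003927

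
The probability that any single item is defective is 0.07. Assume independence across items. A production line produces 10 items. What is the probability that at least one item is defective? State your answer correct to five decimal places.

0.51602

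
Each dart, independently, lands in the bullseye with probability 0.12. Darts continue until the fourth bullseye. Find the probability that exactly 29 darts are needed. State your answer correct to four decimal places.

Y = trial on which the fourth success occurs; negative binomial, r=4, p=0.12.
P(Y=29) = C(28,3) · p^4 · (1−p)^25
= 3276 · 0.00020736 · 0.040932 = 0.027806

0.0278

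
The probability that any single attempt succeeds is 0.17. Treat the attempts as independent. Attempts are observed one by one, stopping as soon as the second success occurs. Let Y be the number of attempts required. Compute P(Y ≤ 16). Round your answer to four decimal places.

0.7830

Finishing within 16 attempts ⇔ at least 2 successes in the first 16. With X ~ Binomial(16, 0.17), P(Y ≤ 16) = 1 − P(X ≤ 1).
  k=0: C(16,0)·0.17^0·0.83^16 = 0.050728
  k=1: C(16,1)·0.17^1·0.83^15 = 0.166242
1 − 0.216970 = 0.783030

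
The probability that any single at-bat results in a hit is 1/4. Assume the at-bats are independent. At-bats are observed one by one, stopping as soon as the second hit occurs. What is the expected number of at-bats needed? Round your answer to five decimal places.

Y = total at-bats until the second success; negative binomial with r=2, p=0.25.
E[Y] = r / p = 2 / 0.25 = 8.0000000

8.00000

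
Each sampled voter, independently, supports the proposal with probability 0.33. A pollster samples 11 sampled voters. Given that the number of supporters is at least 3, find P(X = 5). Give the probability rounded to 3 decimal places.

0.216

X ~ Binomial(11, 0.33). Want P(X=5 | X≥3) = P(X=5) / P(X≥3).
P(X=5) = C(11,5)·0.33^5·0.67^6 = 0.16355
P(X≥3) = 1 − 0.01221 − 0.06617 − 0.16295 = 0.75866
Ratio = 0.16355 / 0.75866 = 0.21558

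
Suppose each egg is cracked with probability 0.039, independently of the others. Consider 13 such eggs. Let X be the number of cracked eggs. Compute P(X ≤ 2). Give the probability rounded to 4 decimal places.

0.9874

X ~ Binomial(13, 0.039); P(X ≤ 2) = Σ C(13,k) p^k (1−p)^(13−k) over k:
  k=0: C(13,0)·0.039^0·0.961^13 = 0.596217
  k=1: C(13,1)·0.039^1·0.961^12 = 0.314549
  k=2: C(13,2)·0.039^2·0.961^11 = 0.076592
Total = 0.987357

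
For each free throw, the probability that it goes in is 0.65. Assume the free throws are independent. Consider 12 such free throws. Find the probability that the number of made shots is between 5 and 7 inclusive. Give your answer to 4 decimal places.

0.3911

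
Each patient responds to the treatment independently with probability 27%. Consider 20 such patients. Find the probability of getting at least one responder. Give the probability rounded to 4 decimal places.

P(at least one) = 1 − P(none) = 1 − (1 − 0.27)^20
= 1 − 0.001847 = 0.998153

0.9982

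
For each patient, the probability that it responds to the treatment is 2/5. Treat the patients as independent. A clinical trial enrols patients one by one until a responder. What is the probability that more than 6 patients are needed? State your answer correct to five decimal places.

Y = number of patients to the first success; geometric, p = 0.40.
P(Y > 6) = P(first 6 all fail) = (1−p)^6 = 0.0466560

0.04666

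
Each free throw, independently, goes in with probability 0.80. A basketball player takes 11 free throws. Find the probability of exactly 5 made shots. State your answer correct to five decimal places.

0.00969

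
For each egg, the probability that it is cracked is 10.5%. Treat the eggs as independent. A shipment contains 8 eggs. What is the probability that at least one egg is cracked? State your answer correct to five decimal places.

P(at least one) = 1 − P(none) = 1 − (1 − 0.105)^8
= 1 − 0.4117032 = 0.5882968

0.58830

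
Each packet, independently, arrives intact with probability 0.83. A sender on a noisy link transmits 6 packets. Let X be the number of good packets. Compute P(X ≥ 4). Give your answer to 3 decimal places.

0.934

X ~ Binomial(6, 0.83); P(X ≥ 4) = Σ C(6,k) p^k (1−p)^(6−k) over k:
  k=4: C(6,4)·0.83^4·0.17^2 = 0.20573
  k=5: C(6,5)·0.83^5·0.17^1 = 0.40178
  k=6: C(6,6)·0.83^6·0.17^0 = 0.32694
Total = 0.93445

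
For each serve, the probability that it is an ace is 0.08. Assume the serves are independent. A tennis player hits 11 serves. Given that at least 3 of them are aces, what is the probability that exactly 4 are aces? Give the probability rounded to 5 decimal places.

0.14529

X ~ Binomial(11, 0.08). Want P(X=4 | X≥3) = P(X=4) / P(X≥3).
P(X=4) = C(11,4)·0.08^4·0.92^7 = 0.0075403
P(X≥3) = 1 − 0.3996374 − 0.3822618 − 0.1662008 = 0.0519000
Ratio = 0.0075403 / 0.0519000 = 0.1452852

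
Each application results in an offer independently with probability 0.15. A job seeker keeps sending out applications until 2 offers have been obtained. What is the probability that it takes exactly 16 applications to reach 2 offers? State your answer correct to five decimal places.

Y = trial on which the second success occurs; negative binomial, r=2, p=0.15.
P(Y=16) = C(15,1) · p^2 · (1−p)^14
= 15 · 0.0225 · 0.10277 = 0.0346848

0.03468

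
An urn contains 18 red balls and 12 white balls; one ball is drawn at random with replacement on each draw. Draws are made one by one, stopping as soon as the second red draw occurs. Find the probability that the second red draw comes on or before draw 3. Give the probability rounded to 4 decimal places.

0.6480

Finishing within 3 draws ⇔ at least 2 successes in the first 3. With X ~ Binomial(3, 0.60), P(Y ≤ 3) = 1 − P(X ≤ 1).
  k=0: C(3,0)·0.60^0·0.40^3 = 0.064000
  k=1: C(3,1)·0.60^1·0.40^2 = 0.288000
1 − 0.352000 = 0.648000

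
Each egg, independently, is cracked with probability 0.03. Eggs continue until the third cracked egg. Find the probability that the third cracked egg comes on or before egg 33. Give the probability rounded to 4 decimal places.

0.0756

Finishing within 33 eggs ⇔ at least 3 successes in the first 33. With X ~ Binomial(33, 0.03), P(Y ≤ 33) = 1 − P(X ≤ 2).
  k=0: C(33,0)·0.03^0·0.97^33 = 0.365988
  k=1: C(33,1)·0.03^1·0.97^32 = 0.373534
  k=2: C(33,2)·0.03^2·0.97^31 = 0.184842
1 − 0.924365 = 0.075635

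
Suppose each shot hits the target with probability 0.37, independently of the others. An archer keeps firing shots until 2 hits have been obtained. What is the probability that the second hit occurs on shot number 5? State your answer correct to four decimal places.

Y = trial on which the second success occurs; negative binomial, r=2, p=0.37.
P(Y=5) = C(4,1) · p^2 · (1−p)^3
= 4 · 0.1369 · 0.25005 = 0.136926

0.1369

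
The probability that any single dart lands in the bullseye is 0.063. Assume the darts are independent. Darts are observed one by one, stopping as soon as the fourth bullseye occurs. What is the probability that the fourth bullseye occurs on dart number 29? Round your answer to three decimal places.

0.010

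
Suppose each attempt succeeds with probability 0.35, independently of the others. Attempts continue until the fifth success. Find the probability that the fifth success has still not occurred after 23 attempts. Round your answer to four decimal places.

Needing more than 23 attempts ⇔ fewer than 5 successes in the first 23. With X ~ Binomial(23, 0.35), P(Y > 23) = P(X ≤ 4).
  k=0: C(23,0)·0.35^0·0.65^23 = 0.000050
  k=1: C(23,1)·0.35^1·0.65^22 = 0.000616
  k=2: C(23,2)·0.35^2·0.65^21 = 0.003651
  k=3: C(23,3)·0.35^3·0.65^20 = 0.013762
  k=4: C(23,4)·0.35^4·0.65^19 = 0.037052
P(X ≤ 4) = 0.055132

0.0551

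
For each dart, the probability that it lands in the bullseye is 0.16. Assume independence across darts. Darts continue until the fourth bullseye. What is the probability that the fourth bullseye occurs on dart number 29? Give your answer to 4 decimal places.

Y = trial on which the fourth success occurs; negative binomial, r=4, p=0.16.
P(Y=29) = C(28,3) · p^4 · (1−p)^25
= 3276 · 0.00065536 · 0.012793 = 0.027467

0.0275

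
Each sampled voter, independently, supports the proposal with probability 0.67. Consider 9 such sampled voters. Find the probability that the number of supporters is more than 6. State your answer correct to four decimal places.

0.3854

X ~ Binomial(9, 0.67); P(X ≥ 7) = Σ C(9,k) p^k (1−p)^(9−k) over k:
  k=7: C(9,7)·0.67^7·0.33^2 = 0.237604
  k=8: C(9,8)·0.67^8·0.33^1 = 0.120602
  k=9: C(9,9)·0.67^9·0.33^0 = 0.027207
Total = 0.385413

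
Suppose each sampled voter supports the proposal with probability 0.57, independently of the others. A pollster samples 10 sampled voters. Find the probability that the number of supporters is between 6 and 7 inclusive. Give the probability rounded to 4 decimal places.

X ~ Binomial(10, 0.57); P(6 ≤ X ≤ 7) = Σ C(10,k) p^k (1−p)^(10−k) over k:
  k=6: C(10,6)·0.57^6·0.43^4 = 0.246231
  k=7: C(10,7)·0.57^7·0.43^3 = 0.186514
Total = 0.432744

0.4327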